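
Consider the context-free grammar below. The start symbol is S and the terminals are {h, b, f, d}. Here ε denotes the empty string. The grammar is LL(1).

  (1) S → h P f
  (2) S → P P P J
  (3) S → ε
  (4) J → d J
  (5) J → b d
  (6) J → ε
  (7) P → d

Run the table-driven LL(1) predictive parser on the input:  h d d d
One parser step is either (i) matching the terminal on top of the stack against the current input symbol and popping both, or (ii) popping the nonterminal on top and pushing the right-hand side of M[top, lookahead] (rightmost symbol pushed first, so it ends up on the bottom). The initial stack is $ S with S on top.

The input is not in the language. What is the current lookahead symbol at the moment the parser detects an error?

step 1: stack=$ S  input=h d d d $  — expand S → h P f
step 2: stack=$ f P h  input=h d d d $  — match h
step 3: stack=$ f P  input=d d d $  — expand P → d
step 4: stack=$ f d  input=d d d $  — match d
step 5: stack=$ f  input=d d $  — error: top is terminal f but lookahead is d

d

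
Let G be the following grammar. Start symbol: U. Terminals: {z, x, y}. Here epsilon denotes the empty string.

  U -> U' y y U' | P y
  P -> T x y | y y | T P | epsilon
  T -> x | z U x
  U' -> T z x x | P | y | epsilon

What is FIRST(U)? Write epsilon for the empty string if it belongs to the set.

{x, y, z}

FIRST(T): from T->x we get {x}; from T->z U x we get {z}. So FIRST(T) = {x, z}.
FIRST(P): from P->T x y we get {x, z}; from P->y y we get {y}; from P->T P we get {x, z}; from P->epsilon we get {epsilon}. So FIRST(P) = {epsilon, x, y, z}.
FIRST(U'): from U'->T z x x we get {x, z}; from U'->P we get {epsilon, x, y, z}; from U'->y we get {y}; from U'->epsilon we get {epsilon}. So FIRST(U') = {epsilon, x, y, z}.
FIRST(U): from U->U' y y U' we get {x, y, z}; from U->P y we get {x, y, z}. So FIRST(U) = {x, y, z}.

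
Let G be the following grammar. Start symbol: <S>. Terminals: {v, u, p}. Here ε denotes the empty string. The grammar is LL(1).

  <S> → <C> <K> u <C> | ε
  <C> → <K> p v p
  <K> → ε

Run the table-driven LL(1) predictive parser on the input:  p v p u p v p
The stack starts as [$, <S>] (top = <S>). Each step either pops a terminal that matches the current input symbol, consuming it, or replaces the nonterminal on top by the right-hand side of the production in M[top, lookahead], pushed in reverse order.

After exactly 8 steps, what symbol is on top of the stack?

<C>

step 1: stack=$ <S>  input=p v p u p v p $  — expand <S> → <C> <K> u <C>
step 2: stack=$ <C> u <K> <C>  input=p v p u p v p $  — expand <C> → <K> p v p
step 3: stack=$ <C> u <K> p v p <K>  input=p v p u p v p $  — expand <K> → ε
step 4: stack=$ <C> u <K> p v p  input=p v p u p v p $  — match p
step 5: stack=$ <C> u <K> p v  input=v p u p v p $  — match v
step 6: stack=$ <C> u <K> p  input=p u p v p $  — match p
step 7: stack=$ <C> u <K>  input=u p v p $  — expand <K> → ε
step 8: stack=$ <C> u  input=u p v p $  — match u
Stack after step 8: $ <C> (top = <C>).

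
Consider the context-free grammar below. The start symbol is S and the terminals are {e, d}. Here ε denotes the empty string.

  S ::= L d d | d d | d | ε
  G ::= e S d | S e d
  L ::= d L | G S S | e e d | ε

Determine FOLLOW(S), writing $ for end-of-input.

FIRST(S) = {ε, d, e}  (via L d d)
FIRST(G) = {d, e}  (via S e d)
FIRST(L) = {ε, d, e}  (via G S S)
FOLLOW(S) includes $ since S is the start symbol.
FOLLOW(L): in S::=L d d, L is followed by d d with FIRST {d}; in L::=d L, the suffix after L is empty (adds nothing new). Thus FOLLOW(L) = {d}.
FOLLOW(S): in G::=e S d, S is followed by d with FIRST {d}; in G::=S e d, S is followed by e d with FIRST {e}; in L::=G S S (occurrence 1), S is followed by S with FIRST {ε, d, e}; in L::=G S S (occurrence 1), the suffix after S is nullable, so FOLLOW(S) ⊇ FOLLOW(L) = {d}; in L::=G S S (occurrence 2), the suffix after S is empty, so FOLLOW(S) ⊇ FOLLOW(L) = {d}. Thus FOLLOW(S) = {$, d, e}.
FOLLOW(G): in L::=G S S, G is followed by S S with FIRST {ε, d, e}; in L::=G S S, the suffix after G is nullable, so FOLLOW(G) ⊇ FOLLOW(L) = {d}. Thus FOLLOW(G) = {d, e}.

{$, d, e}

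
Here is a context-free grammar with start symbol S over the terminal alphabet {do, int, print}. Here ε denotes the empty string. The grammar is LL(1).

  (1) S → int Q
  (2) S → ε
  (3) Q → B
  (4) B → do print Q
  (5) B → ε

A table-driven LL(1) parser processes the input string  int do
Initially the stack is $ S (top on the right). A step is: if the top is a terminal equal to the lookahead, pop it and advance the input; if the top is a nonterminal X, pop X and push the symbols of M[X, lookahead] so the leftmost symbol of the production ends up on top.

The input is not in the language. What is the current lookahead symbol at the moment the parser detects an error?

     Stack         Input     Action
  1  $ S           int do $  expand S → int Q
  2  $ Q int       int do $  match int
  3  $ Q           do $      expand Q → B
  4  $ B           do $      expand B → do print Q
  5  $ Q print do  do $      match do
  6  $ Q print     $         error: top is terminal print but lookahead is $

$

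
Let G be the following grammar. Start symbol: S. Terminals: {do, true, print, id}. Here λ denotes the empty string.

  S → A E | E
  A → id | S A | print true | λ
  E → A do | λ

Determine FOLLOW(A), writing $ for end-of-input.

FIRST(S) = {λ, do, id, print}  (via A E, E)
FIRST(A) = {λ, do, id, print}  (via S A)
FIRST(E) = {λ, do, id, print}  (via A do)
FOLLOW(S) includes $ since S is the start symbol.
FOLLOW(S): in A→S A, S is followed by A with FIRST {λ, do, id, print}; in A→S A, the suffix after S is nullable, so FOLLOW(S) ⊇ FOLLOW(A) = {$, do, id, print}. Thus FOLLOW(S) = {$, do, id, print}.
FOLLOW(A): in S→A E, A is followed by E with FIRST {λ, do, id, print}; in S→A E, the suffix after A is nullable, so FOLLOW(A) ⊇ FOLLOW(S) = {$, do, id, print}; in A→S A, the suffix after A is empty (adds nothing new); in E→A do, A is followed by do with FIRST {do}. Thus FOLLOW(A) = {$, do, id, print}.
FOLLOW(E): in S→A E, the suffix after E is empty, so FOLLOW(E) ⊇ FOLLOW(S) = {$, do, id, print}; in S→E, the suffix after E is empty, so FOLLOW(E) ⊇ FOLLOW(S) = {$, do, id, print}. Thus FOLLOW(E) = {$, do, id, print}.

{$, do, id, print}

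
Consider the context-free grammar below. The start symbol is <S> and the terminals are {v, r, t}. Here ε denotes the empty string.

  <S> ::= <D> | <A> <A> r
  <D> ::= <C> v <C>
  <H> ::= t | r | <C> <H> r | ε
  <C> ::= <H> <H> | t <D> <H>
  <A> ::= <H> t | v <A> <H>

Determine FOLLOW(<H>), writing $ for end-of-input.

FIRST(<S>) = {r, t, v}  (via <D>, <A> <A> r)
FIRST(<D>) = {r, t, v}  (via <C> v <C>)
FIRST(<H>) = {ε, r, t}  (via <C> <H> r)
FIRST(<C>) = {ε, r, t}  (via <H> <H>)
FIRST(<A>) = {r, t, v}  (via <H> t)
FOLLOW(<S>) includes $ since <S> is the start symbol.
FOLLOW(<S>): <S> appears on no right-hand side. Thus FOLLOW(<S>) = {$}.
FOLLOW(<A>): in <S>::=<A> <A> r (occurrence 1), <A> is followed by <A> r with FIRST {r, t, v}; in <S>::=<A> <A> r (occurrence 2), <A> is followed by r with FIRST {r}; in <A>::=v <A> <H>, <A> is followed by <H> with FIRST {ε, r, t}; in <A>::=v <A> <H>, the suffix after <A> is nullable (adds nothing new). Thus FOLLOW(<A>) = {r, t, v}.
FOLLOW(<D>): in <S>::=<D>, the suffix after <D> is empty, so FOLLOW(<D>) ⊇ FOLLOW(<S>) = {$}; in <C>::=t <D> <H>, <D> is followed by <H> with FIRST {ε, r, t}; in <C>::=t <D> <H>, the suffix after <D> is nullable, so FOLLOW(<D>) ⊇ FOLLOW(<C>) = {$, r, t, v}. Thus FOLLOW(<D>) = {$, r, t, v}.
FOLLOW(<C>): in <D>::=<C> v <C> (occurrence 1), <C> is followed by v <C> with FIRST {v}; in <D>::=<C> v <C> (occurrence 2), the suffix after <C> is empty, so FOLLOW(<C>) ⊇ FOLLOW(<D>) = {$, r, t, v}; in <H>::=<C> <H> r, <C> is followed by <H> r with FIRST {r, t}. Thus FOLLOW(<C>) = {$, r, t, v}.
FOLLOW(<H>): in <H>::=<C> <H> r, <H> is followed by r with FIRST {r}; in <C>::=<H> <H> (occurrence 1), <H> is followed by <H> with FIRST {ε, r, t}; in <C>::=<H> <H> (occurrence 1), the suffix after <H> is nullable, so FOLLOW(<H>) ⊇ FOLLOW(<C>) = {$, r, t, v}; in <C>::=<H> <H> (occurrence 2), the suffix after <H> is empty, so FOLLOW(<H>) ⊇ FOLLOW(<C>) = {$, r, t, v}; in <C>::=t <D> <H>, the suffix after <H> is empty, so FOLLOW(<H>) ⊇ FOLLOW(<C>) = {$, r, t, v}; in <A>::=<H> t, <H> is followed by t with FIRST {t}; in <A>::=v <A> <H>, the suffix after <H> is empty, so FOLLOW(<H>) ⊇ FOLLOW(<A>) = {r, t, v}. Thus FOLLOW(<H>) = {$, r, t, v}.

{$, r, t, v}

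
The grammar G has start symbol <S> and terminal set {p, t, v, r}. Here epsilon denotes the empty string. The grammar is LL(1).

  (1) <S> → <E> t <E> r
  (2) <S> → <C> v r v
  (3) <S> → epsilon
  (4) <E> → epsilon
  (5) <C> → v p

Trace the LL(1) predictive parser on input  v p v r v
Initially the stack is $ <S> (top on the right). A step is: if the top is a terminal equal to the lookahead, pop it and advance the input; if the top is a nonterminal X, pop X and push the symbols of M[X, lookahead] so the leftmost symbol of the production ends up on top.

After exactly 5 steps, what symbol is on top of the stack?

r

     Stack        Input        Action
  1  $ <S>        v p v r v $  expand <S> → <C> v r v
  2  $ v r v <C>  v p v r v $  expand <C> → v p
  3  $ v r v p v  v p v r v $  match v
  4  $ v r v p    p v r v $    match p
  5  $ v r v      v r v $      match v
Stack after step 5: $ v r (top = r).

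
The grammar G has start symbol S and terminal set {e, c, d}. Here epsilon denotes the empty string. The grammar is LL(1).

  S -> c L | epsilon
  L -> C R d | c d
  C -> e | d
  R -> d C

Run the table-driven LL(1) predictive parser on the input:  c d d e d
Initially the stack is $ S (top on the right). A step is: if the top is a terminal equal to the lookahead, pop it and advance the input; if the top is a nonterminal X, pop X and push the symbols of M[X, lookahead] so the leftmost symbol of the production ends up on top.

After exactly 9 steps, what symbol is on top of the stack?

     Stack    Input        Action
  1  $ S      c d d e d $  expand S -> c L
  2  $ L c    c d d e d $  match c
  3  $ L      d d e d $    expand L -> C R d
  4  $ d R C  d d e d $    expand C -> d
  5  $ d R d  d d e d $    match d
  6  $ d R    d e d $      expand R -> d C
  7  $ d C d  d e d $      match d
  8  $ d C    e d $        expand C -> e
  9  $ d e    e d $        match e
Stack after step 9: $ d (top = d).

d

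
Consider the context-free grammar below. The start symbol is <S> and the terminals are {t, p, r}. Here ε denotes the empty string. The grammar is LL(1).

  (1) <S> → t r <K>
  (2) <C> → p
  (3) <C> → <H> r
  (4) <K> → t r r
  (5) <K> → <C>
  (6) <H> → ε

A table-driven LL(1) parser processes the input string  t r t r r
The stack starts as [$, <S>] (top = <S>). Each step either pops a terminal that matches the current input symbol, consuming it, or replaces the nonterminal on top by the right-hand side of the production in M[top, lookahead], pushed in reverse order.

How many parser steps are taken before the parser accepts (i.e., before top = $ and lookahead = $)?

7

step 1: stack=$ <S>  input=t r t r r $  — expand <S> → t r <K>
step 2: stack=$ <K> r t  input=t r t r r $  — match t
step 3: stack=$ <K> r  input=r t r r $  — match r
step 4: stack=$ <K>  input=t r r $  — expand <K> → t r r
step 5: stack=$ r r t  input=t r r $  — match t
step 6: stack=$ r r  input=r r $  — match r
step 7: stack=$ r  input=r $  — match r
Accept reached after 7 steps.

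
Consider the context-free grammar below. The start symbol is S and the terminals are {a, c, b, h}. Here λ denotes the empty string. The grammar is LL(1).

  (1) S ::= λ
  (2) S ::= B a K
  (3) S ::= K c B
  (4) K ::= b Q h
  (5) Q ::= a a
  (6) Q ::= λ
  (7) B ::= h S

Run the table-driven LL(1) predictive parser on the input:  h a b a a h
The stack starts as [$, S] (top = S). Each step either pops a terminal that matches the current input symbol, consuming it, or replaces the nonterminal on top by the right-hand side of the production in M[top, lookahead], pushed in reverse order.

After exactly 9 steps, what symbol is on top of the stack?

step 1: stack=$ S  input=h a b a a h $  — expand S ::= B a K
step 2: stack=$ K a B  input=h a b a a h $  — expand B ::= h S
step 3: stack=$ K a S h  input=h a b a a h $  — match h
step 4: stack=$ K a S  input=a b a a h $  — expand S ::= λ
step 5: stack=$ K a  input=a b a a h $  — match a
step 6: stack=$ K  input=b a a h $  — expand K ::= b Q h
step 7: stack=$ h Q b  input=b a a h $  — match b
step 8: stack=$ h Q  input=a a h $  — expand Q ::= a a
step 9: stack=$ h a a  input=a a h $  — match a
Stack after step 9: $ h a (top = a).

a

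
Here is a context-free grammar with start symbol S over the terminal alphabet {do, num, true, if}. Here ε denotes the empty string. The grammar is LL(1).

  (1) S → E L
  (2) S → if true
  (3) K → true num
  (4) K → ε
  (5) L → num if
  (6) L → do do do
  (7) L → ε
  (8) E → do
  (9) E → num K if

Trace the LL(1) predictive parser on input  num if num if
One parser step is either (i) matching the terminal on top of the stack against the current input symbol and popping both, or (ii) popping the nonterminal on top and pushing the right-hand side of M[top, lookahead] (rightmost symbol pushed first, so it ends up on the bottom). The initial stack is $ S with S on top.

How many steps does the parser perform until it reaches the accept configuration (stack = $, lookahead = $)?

8

step 1: stack=$ S  input=num if num if $  — expand S → E L
step 2: stack=$ L E  input=num if num if $  — expand E → num K if
step 3: stack=$ L if K num  input=num if num if $  — match num
step 4: stack=$ L if K  input=if num if $  — expand K → ε
step 5: stack=$ L if  input=if num if $  — match if
step 6: stack=$ L  input=num if $  — expand L → num if
step 7: stack=$ if num  input=num if $  — match num
step 8: stack=$ if  input=if $  — match if
Accept reached after 8 steps.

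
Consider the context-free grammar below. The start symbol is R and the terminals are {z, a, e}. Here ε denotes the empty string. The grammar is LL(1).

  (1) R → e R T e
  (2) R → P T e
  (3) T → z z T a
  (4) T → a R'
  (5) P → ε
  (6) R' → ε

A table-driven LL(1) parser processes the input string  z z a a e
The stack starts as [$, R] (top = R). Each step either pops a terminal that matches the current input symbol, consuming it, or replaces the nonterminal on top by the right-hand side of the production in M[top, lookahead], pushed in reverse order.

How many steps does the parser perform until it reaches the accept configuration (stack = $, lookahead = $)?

      Stack        Input        Action
   1  $ R          z z a a e $  expand R → P T e
   2  $ e T P      z z a a e $  expand P → ε
   3  $ e T        z z a a e $  expand T → z z T a
   4  $ e a T z z  z z a a e $  match z
   5  $ e a T z    z a a e $    match z
   6  $ e a T      a a e $      expand T → a R'
   7  $ e a R' a   a a e $      match a
   8  $ e a R'     a e $        expand R' → ε
   9  $ e a        a e $        match a
  10  $ e          e $          match e
Accept reached after 10 steps.

10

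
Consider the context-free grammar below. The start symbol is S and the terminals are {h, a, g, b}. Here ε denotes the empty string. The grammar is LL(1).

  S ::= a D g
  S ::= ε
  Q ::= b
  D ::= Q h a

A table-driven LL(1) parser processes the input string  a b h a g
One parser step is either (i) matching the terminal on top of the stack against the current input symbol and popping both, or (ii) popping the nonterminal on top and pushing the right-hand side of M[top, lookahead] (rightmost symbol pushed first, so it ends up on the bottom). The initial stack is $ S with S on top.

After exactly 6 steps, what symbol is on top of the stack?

     Stack      Input        Action
  1  $ S        a b h a g $  expand S ::= a D g
  2  $ g D a    a b h a g $  match a
  3  $ g D      b h a g $    expand D ::= Q h a
  4  $ g a h Q  b h a g $    expand Q ::= b
  5  $ g a h b  b h a g $    match b
  6  $ g a h    h a g $      match h
Stack after step 6: $ g a (top = a).

a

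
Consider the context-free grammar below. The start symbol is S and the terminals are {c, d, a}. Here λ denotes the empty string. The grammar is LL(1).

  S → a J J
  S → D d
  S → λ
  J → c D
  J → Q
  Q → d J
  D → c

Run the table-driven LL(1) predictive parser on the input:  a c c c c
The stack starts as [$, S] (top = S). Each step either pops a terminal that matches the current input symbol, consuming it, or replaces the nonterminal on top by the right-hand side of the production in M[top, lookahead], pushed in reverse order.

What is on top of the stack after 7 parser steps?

c

step 1: stack=$ S  input=a c c c c $  — expand S → a J J
step 2: stack=$ J J a  input=a c c c c $  — match a
step 3: stack=$ J J  input=c c c c $  — expand J → c D
step 4: stack=$ J D c  input=c c c c $  — match c
step 5: stack=$ J D  input=c c c $  — expand D → c
step 6: stack=$ J c  input=c c c $  — match c
step 7: stack=$ J  input=c c $  — expand J → c D
Stack after step 7: $ D c (top = c).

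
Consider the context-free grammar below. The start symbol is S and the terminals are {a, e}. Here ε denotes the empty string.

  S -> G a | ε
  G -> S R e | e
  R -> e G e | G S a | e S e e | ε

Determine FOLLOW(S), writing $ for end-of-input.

FIRST(S) = {ε, e}  (via G a)
FIRST(G) = {e}  (via S R e)
FIRST(R) = {ε, e}  (via G S a)
FOLLOW(S) includes $ since S is the start symbol.
FOLLOW(S): in G->S R e, S is followed by R e with FIRST {e}; in R->G S a, S is followed by a with FIRST {a}; in R->e S e e, S is followed by e e with FIRST {e}. Thus FOLLOW(S) = {$, a, e}.
FOLLOW(G): in S->G a, G is followed by a with FIRST {a}; in R->e G e, G is followed by e with FIRST {e}; in R->G S a, G is followed by S a with FIRST {a, e}. Thus FOLLOW(G) = {a, e}.
FOLLOW(R): in G->S R e, R is followed by e with FIRST {e}. Thus FOLLOW(R) = {e}.

{$, a, e}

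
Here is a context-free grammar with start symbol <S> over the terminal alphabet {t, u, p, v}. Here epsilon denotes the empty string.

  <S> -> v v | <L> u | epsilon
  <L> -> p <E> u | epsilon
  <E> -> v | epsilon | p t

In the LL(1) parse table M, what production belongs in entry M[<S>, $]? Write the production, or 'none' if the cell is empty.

<S> -> epsilon

FIRST(<L>): from <L>->p <E> u we get {p}; from <L>->epsilon we get {epsilon}. So FIRST(<L>) = {epsilon, p}.
FIRST(<E>): from <E>->v we get {v}; from <E>->epsilon we get {epsilon}; from <E>->p t we get {p}. So FIRST(<E>) = {epsilon, p, v}.
FIRST(<S>): from <S>->v v we get {v}; from <S>-><L> u we get {p, u}; from <S>->epsilon we get {epsilon}. So FIRST(<S>) = {epsilon, p, u, v}.
FOLLOW(<S>) includes $ since <S> is the start symbol.
FOLLOW(<S>): <S> appears on no right-hand side. Thus FOLLOW(<S>) = {$}.
For <S> -> v v: FIRST(v v) = {v}, so it goes in M[<S>, t] for t ∈ {v}.
For <S> -> <L> u: FIRST(<L> u) = {p, u}, so it goes in M[<S>, t] for t ∈ {p, u}.
For <S> -> epsilon: FIRST(epsilon) = {epsilon}, so it goes in M[<S>, t] for t ∈ {}; since epsilon ∈ FIRST, also for every t ∈ FOLLOW(<S>) = {$}.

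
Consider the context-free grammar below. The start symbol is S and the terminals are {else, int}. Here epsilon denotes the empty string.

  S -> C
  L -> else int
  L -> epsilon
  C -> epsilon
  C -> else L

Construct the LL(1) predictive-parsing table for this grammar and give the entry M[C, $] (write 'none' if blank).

C -> epsilon

FIRST(L) = {epsilon, else}
FIRST(C) = {epsilon, else}
FIRST(S) = {epsilon, else}  (via C)
FOLLOW(S) includes $ since S is the start symbol.
FOLLOW(S): S appears on no right-hand side. Thus FOLLOW(S) = {$}.
FOLLOW(C): in S->C, the suffix after C is empty, so FOLLOW(C) ⊇ FOLLOW(S) = {$}. Thus FOLLOW(C) = {$}.
For C -> epsilon: FIRST(epsilon) = {epsilon}, so it goes in M[C, t] for t ∈ {}; since epsilon ∈ FIRST, also for every t ∈ FOLLOW(C) = {$}.
For C -> else L: FIRST(else L) = {else}, so it goes in M[C, t] for t ∈ {else}.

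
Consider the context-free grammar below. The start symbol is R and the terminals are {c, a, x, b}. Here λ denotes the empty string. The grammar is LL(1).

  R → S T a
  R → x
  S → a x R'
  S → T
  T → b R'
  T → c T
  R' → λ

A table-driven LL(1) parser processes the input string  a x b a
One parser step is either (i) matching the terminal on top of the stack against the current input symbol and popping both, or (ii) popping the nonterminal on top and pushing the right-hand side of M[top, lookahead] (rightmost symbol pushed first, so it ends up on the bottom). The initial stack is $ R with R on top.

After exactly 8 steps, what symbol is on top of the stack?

step 1: stack=$ R  input=a x b a $  — expand R → S T a
step 2: stack=$ a T S  input=a x b a $  — expand S → a x R'
step 3: stack=$ a T R' x a  input=a x b a $  — match a
step 4: stack=$ a T R' x  input=x b a $  — match x
step 5: stack=$ a T R'  input=b a $  — expand R' → λ
step 6: stack=$ a T  input=b a $  — expand T → b R'
step 7: stack=$ a R' b  input=b a $  — match b
step 8: stack=$ a R'  input=a $  — expand R' → λ
Stack after step 8: $ a (top = a).

a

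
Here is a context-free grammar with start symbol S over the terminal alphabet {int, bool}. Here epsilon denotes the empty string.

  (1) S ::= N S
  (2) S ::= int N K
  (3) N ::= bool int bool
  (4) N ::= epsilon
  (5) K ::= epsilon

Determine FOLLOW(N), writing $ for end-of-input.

FIRST(N) = {epsilon, bool}
FIRST(K) = {epsilon}
FIRST(S) = {bool, int}  (via N S)
FOLLOW(S) includes $ since S is the start symbol.
FOLLOW(S): in S::=N S, the suffix after S is empty (adds nothing new). Thus FOLLOW(S) = {$}.
FOLLOW(N): in S::=N S, N is followed by S with FIRST {bool, int}; in S::=int N K, N is followed by K with FIRST {epsilon}; in S::=int N K, the suffix after N is nullable, so FOLLOW(N) ⊇ FOLLOW(S) = {$}. Thus FOLLOW(N) = {$, bool, int}.
FOLLOW(K): in S::=int N K, the suffix after K is empty, so FOLLOW(K) ⊇ FOLLOW(S) = {$}. Thus FOLLOW(K) = {$}.

{$, bool, int}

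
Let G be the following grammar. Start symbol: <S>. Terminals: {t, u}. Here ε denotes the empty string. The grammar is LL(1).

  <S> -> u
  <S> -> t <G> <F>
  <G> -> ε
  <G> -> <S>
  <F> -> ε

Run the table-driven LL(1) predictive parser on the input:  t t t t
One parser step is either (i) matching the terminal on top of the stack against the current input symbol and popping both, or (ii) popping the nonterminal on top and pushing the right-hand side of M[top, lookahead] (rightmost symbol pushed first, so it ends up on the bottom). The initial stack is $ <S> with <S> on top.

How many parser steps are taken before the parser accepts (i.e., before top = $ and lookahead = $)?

16

      Stack                    Input      Action
   1  $ <S>                    t t t t $  expand <S> -> t <G> <F>
   2  $ <F> <G> t              t t t t $  match t
   3  $ <F> <G>                t t t $    expand <G> -> <S>
   4  $ <F> <S>                t t t $    expand <S> -> t <G> <F>
   5  $ <F> <F> <G> t          t t t $    match t
   6  $ <F> <F> <G>            t t $      expand <G> -> <S>
   7  $ <F> <F> <S>            t t $      expand <S> -> t <G> <F>
   8  $ <F> <F> <F> <G> t      t t $      match t
   9  $ <F> <F> <F> <G>        t $        expand <G> -> <S>
  10  $ <F> <F> <F> <S>        t $        expand <S> -> t <G> <F>
  11  $ <F> <F> <F> <F> <G> t  t $        match t
  12  $ <F> <F> <F> <F> <G>    $          expand <G> -> ε
  13  $ <F> <F> <F> <F>        $          expand <F> -> ε
  14  $ <F> <F> <F>            $          expand <F> -> ε
  15  $ <F> <F>                $          expand <F> -> ε
  16  $ <F>                    $          expand <F> -> ε
Accept reached after 16 steps.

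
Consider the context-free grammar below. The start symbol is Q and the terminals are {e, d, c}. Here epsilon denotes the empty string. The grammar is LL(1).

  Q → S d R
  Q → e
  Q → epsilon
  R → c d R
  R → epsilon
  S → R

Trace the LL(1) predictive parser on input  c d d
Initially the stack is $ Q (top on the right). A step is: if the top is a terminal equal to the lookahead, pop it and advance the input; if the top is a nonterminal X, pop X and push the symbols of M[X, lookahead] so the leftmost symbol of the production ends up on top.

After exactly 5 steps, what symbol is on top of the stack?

step 1: stack=$ Q  input=c d d $  — expand Q → S d R
step 2: stack=$ R d S  input=c d d $  — expand S → R
step 3: stack=$ R d R  input=c d d $  — expand R → c d R
step 4: stack=$ R d R d c  input=c d d $  — match c
step 5: stack=$ R d R d  input=d d $  — match d
Stack after step 5: $ R d R (top = R).

R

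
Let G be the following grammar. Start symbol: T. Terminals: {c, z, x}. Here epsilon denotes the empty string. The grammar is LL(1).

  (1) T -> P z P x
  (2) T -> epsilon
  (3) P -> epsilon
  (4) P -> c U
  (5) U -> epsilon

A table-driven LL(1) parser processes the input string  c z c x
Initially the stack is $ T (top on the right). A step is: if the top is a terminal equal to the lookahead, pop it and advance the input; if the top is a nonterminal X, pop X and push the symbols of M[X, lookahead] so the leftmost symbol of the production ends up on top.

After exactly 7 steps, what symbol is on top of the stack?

step 1: stack=$ T  input=c z c x $  — expand T -> P z P x
step 2: stack=$ x P z P  input=c z c x $  — expand P -> c U
step 3: stack=$ x P z U c  input=c z c x $  — match c
step 4: stack=$ x P z U  input=z c x $  — expand U -> epsilon
step 5: stack=$ x P z  input=z c x $  — match z
step 6: stack=$ x P  input=c x $  — expand P -> c U
step 7: stack=$ x U c  input=c x $  — match c
Stack after step 7: $ x U (top = U).

U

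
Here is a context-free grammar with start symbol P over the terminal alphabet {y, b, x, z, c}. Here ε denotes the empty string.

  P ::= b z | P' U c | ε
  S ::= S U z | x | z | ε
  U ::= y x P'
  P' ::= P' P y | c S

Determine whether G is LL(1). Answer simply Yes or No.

FIRST(P) = {ε, b, c}
FIRST(S) = {ε, x, y, z}
FIRST(U) = {y}
FIRST(P') = {c}
FOLLOW(P) = {$, y}
FOLLOW(S) = {b, c, y, z}
FOLLOW(U) = {c, z}
FOLLOW(P') = {b, c, y, z}
Cell M[P', c] receives both P' ::= P' P y and P' ::= c S — the grammar is not LL(1).

No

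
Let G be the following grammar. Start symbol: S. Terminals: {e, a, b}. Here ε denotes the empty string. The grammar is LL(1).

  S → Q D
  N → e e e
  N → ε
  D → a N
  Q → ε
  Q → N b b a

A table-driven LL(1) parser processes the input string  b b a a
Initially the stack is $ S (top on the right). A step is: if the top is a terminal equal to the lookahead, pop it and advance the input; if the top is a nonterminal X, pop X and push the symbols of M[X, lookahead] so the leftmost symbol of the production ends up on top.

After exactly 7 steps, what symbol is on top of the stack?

a

step 1: stack=$ S  input=b b a a $  — expand S → Q D
step 2: stack=$ D Q  input=b b a a $  — expand Q → N b b a
step 3: stack=$ D a b b N  input=b b a a $  — expand N → ε
step 4: stack=$ D a b b  input=b b a a $  — match b
step 5: stack=$ D a b  input=b a a $  — match b
step 6: stack=$ D a  input=a a $  — match a
step 7: stack=$ D  input=a $  — expand D → a N
Stack after step 7: $ N a (top = a).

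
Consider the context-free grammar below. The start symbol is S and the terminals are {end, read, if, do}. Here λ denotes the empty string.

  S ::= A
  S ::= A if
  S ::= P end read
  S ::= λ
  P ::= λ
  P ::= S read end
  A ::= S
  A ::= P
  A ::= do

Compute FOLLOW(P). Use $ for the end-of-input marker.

FIRST(S) = {λ, do, end, if, read}  (via A, A if, P end read)
FIRST(P) = {λ, do, end, if, read}  (via S read end)
FIRST(A) = {λ, do, end, if, read}  (via S, P)
FOLLOW(S) includes $ since S is the start symbol.
FOLLOW(S): in P::=S read end, S is followed by read end with FIRST {read}; in A::=S, the suffix after S is empty, so FOLLOW(S) ⊇ FOLLOW(A) = {$, if, read}. Thus FOLLOW(S) = {$, if, read}.
FOLLOW(A): in S::=A, the suffix after A is empty, so FOLLOW(A) ⊇ FOLLOW(S) = {$, if, read}; in S::=A if, A is followed by if with FIRST {if}. Thus FOLLOW(A) = {$, if, read}.
FOLLOW(P): in S::=P end read, P is followed by end read with FIRST {end}; in A::=P, the suffix after P is empty, so FOLLOW(P) ⊇ FOLLOW(A) = {$, if, read}. Thus FOLLOW(P) = {$, end, if, read}.

{$, end, if, read}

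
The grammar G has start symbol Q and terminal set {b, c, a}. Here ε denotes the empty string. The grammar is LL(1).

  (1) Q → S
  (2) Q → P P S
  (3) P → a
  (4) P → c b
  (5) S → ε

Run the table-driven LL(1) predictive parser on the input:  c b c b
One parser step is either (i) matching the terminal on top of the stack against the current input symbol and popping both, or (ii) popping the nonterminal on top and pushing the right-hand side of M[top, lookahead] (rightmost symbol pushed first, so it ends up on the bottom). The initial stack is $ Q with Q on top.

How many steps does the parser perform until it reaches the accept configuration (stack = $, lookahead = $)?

8

     Stack      Input      Action
  1  $ Q        c b c b $  expand Q → P P S
  2  $ S P P    c b c b $  expand P → c b
  3  $ S P b c  c b c b $  match c
  4  $ S P b    b c b $    match b
  5  $ S P      c b $      expand P → c b
  6  $ S b c    c b $      match c
  7  $ S b      b $        match b
  8  $ S        $          expand S → ε
Accept reached after 8 steps.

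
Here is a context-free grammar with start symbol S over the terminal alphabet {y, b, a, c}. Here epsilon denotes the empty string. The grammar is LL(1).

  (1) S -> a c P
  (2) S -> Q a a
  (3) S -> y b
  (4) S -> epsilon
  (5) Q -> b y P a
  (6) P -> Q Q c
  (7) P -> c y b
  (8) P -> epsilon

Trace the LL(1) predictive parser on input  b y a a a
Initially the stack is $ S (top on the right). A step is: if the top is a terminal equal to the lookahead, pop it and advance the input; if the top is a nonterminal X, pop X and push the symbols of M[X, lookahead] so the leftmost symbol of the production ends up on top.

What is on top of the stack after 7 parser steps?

step 1: stack=$ S  input=b y a a a $  — expand S -> Q a a
step 2: stack=$ a a Q  input=b y a a a $  — expand Q -> b y P a
step 3: stack=$ a a a P y b  input=b y a a a $  — match b
step 4: stack=$ a a a P y  input=y a a a $  — match y
step 5: stack=$ a a a P  input=a a a $  — expand P -> epsilon
step 6: stack=$ a a a  input=a a a $  — match a
step 7: stack=$ a a  input=a a $  — match a
Stack after step 7: $ a (top = a).

a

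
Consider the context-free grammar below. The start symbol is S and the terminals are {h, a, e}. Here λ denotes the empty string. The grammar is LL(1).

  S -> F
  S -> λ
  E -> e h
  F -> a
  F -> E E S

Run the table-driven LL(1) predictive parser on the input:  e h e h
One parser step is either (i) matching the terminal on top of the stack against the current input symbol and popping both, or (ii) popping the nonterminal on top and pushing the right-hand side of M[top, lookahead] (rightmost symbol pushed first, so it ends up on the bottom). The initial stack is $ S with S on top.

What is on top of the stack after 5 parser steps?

E

     Stack      Input      Action
  1  $ S        e h e h $  expand S -> F
  2  $ F        e h e h $  expand F -> E E S
  3  $ S E E    e h e h $  expand E -> e h
  4  $ S E h e  e h e h $  match e
  5  $ S E h    h e h $    match h
Stack after step 5: $ S E (top = E).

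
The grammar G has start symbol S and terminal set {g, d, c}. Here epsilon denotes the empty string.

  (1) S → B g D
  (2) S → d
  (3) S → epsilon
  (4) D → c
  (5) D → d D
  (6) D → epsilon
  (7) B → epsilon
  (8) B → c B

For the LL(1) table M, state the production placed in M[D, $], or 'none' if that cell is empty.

FIRST(D): from D→c we get {c}; from D→d D we get {d}; from D→epsilon we get {epsilon}. So FIRST(D) = {epsilon, c, d}.
FIRST(B): from B→epsilon we get {epsilon}; from B→c B we get {c}. So FIRST(B) = {epsilon, c}.
FIRST(S): from S→B g D we get {c, g}; from S→d we get {d}; from S→epsilon we get {epsilon}. So FIRST(S) = {epsilon, c, d, g}.
FOLLOW(S) includes $ since S is the start symbol.
FOLLOW(S): S appears on no right-hand side. Thus FOLLOW(S) = {$}.
FOLLOW(D): in S→B g D, the suffix after D is empty, so FOLLOW(D) ⊇ FOLLOW(S) = {$}; in D→d D, the suffix after D is empty (adds nothing new). Thus FOLLOW(D) = {$}.
For D → c: FIRST(c) = {c}, so it goes in M[D, t] for t ∈ {c}.
For D → d D: FIRST(d D) = {d}, so it goes in M[D, t] for t ∈ {d}.
For D → epsilon: FIRST(epsilon) = {epsilon}, so it goes in M[D, t] for t ∈ {}; since epsilon ∈ FIRST, also for every t ∈ FOLLOW(D) = {$}.

D → epsilon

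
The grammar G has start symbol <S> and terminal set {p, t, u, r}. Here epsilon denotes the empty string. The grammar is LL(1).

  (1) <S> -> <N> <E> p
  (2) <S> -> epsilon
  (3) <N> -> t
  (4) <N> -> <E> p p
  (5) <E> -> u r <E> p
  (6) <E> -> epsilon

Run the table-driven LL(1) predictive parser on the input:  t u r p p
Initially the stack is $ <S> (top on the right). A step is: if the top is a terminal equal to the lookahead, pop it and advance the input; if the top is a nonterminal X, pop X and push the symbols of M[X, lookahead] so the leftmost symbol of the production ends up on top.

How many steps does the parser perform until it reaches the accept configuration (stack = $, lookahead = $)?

step 1: stack=$ <S>  input=t u r p p $  — expand <S> -> <N> <E> p
step 2: stack=$ p <E> <N>  input=t u r p p $  — expand <N> -> t
step 3: stack=$ p <E> t  input=t u r p p $  — match t
step 4: stack=$ p <E>  input=u r p p $  — expand <E> -> u r <E> p
step 5: stack=$ p p <E> r u  input=u r p p $  — match u
step 6: stack=$ p p <E> r  input=r p p $  — match r
step 7: stack=$ p p <E>  input=p p $  — expand <E> -> epsilon
step 8: stack=$ p p  input=p p $  — match p
step 9: stack=$ p  input=p $  — match p
Accept reached after 9 steps.

9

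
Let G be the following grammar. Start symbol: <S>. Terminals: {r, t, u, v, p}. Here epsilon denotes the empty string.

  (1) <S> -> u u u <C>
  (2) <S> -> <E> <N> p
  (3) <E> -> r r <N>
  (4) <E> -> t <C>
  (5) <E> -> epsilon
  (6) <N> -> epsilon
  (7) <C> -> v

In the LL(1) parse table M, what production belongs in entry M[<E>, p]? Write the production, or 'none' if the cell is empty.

FIRST(<E>) = {epsilon, r, t}
FIRST(<N>) = {epsilon}
FIRST(<C>) = {v}
FIRST(<S>) = {p, r, t, u}  (via <E> <N> p)
FOLLOW(<S>) includes $ since <S> is the start symbol.
FOLLOW(<E>): in <S>-><E> <N> p, <E> is followed by <N> p with FIRST {p}. Thus FOLLOW(<E>) = {p}.
For <E> -> r r <N>: FIRST(r r <N>) = {r}, so it goes in M[<E>, t] for t ∈ {r}.
For <E> -> t <C>: FIRST(t <C>) = {t}, so it goes in M[<E>, t] for t ∈ {t}.
For <E> -> epsilon: FIRST(epsilon) = {epsilon}, so it goes in M[<E>, t] for t ∈ {}; since epsilon ∈ FIRST, also for every t ∈ FOLLOW(<E>) = {p}.

<E> -> epsilon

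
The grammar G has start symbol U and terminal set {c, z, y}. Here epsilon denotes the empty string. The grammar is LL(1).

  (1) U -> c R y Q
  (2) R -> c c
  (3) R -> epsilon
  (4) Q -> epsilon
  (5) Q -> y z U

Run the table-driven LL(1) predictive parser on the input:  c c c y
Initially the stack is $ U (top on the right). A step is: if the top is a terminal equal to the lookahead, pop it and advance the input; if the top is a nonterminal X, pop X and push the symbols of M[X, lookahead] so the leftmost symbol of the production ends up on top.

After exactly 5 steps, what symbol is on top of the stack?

y

step 1: stack=$ U  input=c c c y $  — expand U -> c R y Q
step 2: stack=$ Q y R c  input=c c c y $  — match c
step 3: stack=$ Q y R  input=c c y $  — expand R -> c c
step 4: stack=$ Q y c c  input=c c y $  — match c
step 5: stack=$ Q y c  input=c y $  — match c
Stack after step 5: $ Q y (top = y).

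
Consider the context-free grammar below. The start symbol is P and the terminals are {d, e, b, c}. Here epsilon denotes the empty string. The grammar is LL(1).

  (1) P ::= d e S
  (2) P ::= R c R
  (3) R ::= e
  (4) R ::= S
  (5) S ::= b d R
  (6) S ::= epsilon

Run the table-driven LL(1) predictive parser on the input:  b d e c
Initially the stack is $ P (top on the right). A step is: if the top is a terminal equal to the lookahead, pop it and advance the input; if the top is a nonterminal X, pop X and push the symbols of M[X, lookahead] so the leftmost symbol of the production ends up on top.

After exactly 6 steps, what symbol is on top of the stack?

step 1: stack=$ P  input=b d e c $  — expand P ::= R c R
step 2: stack=$ R c R  input=b d e c $  — expand R ::= S
step 3: stack=$ R c S  input=b d e c $  — expand S ::= b d R
step 4: stack=$ R c R d b  input=b d e c $  — match b
step 5: stack=$ R c R d  input=d e c $  — match d
step 6: stack=$ R c R  input=e c $  — expand R ::= e
Stack after step 6: $ R c e (top = e).

e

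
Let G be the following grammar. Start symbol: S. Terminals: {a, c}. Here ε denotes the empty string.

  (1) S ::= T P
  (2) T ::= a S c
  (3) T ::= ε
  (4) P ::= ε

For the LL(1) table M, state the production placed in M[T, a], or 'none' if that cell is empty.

T ::= a S c

FIRST(T): from T::=a S c we get {a}; from T::=ε we get {ε}. So FIRST(T) = {ε, a}.
FIRST(P): from P::=ε we get {ε}. So FIRST(P) = {ε}.
FIRST(S): from S::=T P we get {ε, a}. So FIRST(S) = {ε, a}.
FOLLOW(S) includes $ since S is the start symbol.
FOLLOW(S): in T::=a S c, S is followed by c with FIRST {c}. Thus FOLLOW(S) = {$, c}.
FOLLOW(T): in S::=T P, T is followed by P with FIRST {ε}; in S::=T P, the suffix after T is nullable, so FOLLOW(T) ⊇ FOLLOW(S) = {$, c}. Thus FOLLOW(T) = {$, c}.
For T ::= a S c: FIRST(a S c) = {a}, so it goes in M[T, t] for t ∈ {a}.
For T ::= ε: FIRST(ε) = {ε}, so it goes in M[T, t] for t ∈ {}; since ε ∈ FIRST, also for every t ∈ FOLLOW(T) = {$, c}.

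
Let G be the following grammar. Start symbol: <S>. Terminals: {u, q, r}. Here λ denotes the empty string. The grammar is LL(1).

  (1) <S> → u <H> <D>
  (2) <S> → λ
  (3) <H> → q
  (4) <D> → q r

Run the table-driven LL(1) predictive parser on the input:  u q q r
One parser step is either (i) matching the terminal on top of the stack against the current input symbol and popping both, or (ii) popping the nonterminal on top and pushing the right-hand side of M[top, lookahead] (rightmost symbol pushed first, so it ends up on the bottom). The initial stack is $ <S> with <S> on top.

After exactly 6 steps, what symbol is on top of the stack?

step 1: stack=$ <S>  input=u q q r $  — expand <S> → u <H> <D>
step 2: stack=$ <D> <H> u  input=u q q r $  — match u
step 3: stack=$ <D> <H>  input=q q r $  — expand <H> → q
step 4: stack=$ <D> q  input=q q r $  — match q
step 5: stack=$ <D>  input=q r $  — expand <D> → q r
step 6: stack=$ r q  input=q r $  — match q
Stack after step 6: $ r (top = r).

r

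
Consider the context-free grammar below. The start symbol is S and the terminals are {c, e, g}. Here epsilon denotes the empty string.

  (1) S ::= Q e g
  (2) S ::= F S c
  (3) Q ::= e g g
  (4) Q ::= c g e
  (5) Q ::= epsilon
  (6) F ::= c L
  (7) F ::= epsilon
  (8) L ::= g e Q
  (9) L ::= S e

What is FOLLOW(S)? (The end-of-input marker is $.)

{$, c, e}

FIRST(Q): from Q::=e g g we get {e}; from Q::=c g e we get {c}; from Q::=epsilon we get {epsilon}. So FIRST(Q) = {epsilon, c, e}.
FIRST(F): from F::=c L we get {c}; from F::=epsilon we get {epsilon}. So FIRST(F) = {epsilon, c}.
FIRST(S): from S::=Q e g we get {c, e}; from S::=F S c we get {c, e}. So FIRST(S) = {c, e}.
FIRST(L): from L::=g e Q we get {g}; from L::=S e we get {c, e}. So FIRST(L) = {c, e, g}.
FOLLOW(S) includes $ since S is the start symbol.
FOLLOW(S): in S::=F S c, S is followed by c with FIRST {c}; in L::=S e, S is followed by e with FIRST {e}. Thus FOLLOW(S) = {$, c, e}.
FOLLOW(F): in S::=F S c, F is followed by S c with FIRST {c, e}. Thus FOLLOW(F) = {c, e}.
FOLLOW(L): in F::=c L, the suffix after L is empty, so FOLLOW(L) ⊇ FOLLOW(F) = {c, e}. Thus FOLLOW(L) = {c, e}.
FOLLOW(Q): in S::=Q e g, Q is followed by e g with FIRST {e}; in L::=g e Q, the suffix after Q is empty, so FOLLOW(Q) ⊇ FOLLOW(L) = {c, e}. Thus FOLLOW(Q) = {c, e}.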